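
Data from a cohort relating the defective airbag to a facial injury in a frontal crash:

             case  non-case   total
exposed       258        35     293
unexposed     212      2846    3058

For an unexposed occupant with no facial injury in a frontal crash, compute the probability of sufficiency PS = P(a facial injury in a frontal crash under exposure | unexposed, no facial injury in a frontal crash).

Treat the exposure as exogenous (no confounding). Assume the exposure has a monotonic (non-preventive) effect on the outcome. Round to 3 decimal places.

p₁ = P(outcome | exposed) = 258/293 = 0.88055
p₀ = P(outcome | unexposed) = 212/3058 = 0.069326
Under exogeneity and monotonicity, PS = (p₁ − p₀)/(1 − p₀).
PS = (0.88055 − 0.069326) / 0.93067 ≈ 0.8716

PS ≈ 0.872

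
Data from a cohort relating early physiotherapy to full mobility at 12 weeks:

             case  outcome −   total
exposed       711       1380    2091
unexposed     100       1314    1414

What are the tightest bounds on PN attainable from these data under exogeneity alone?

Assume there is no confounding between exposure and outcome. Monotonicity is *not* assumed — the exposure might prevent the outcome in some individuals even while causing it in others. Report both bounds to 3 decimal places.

p₁ = P(outcome | exposed) = 711/2091 = 0.34003
p₀ = P(outcome | unexposed) = 100/1414 = 0.070721
Under exogeneity alone the bounds on PN are max{0,(p₁−p₀)/p₁} ≤ PN ≤ min{1,(1−p₀)/p₁}.
  lower = (p₁ − p₀)/p₁ = 0.26931 / 0.34003 ≈ 0.7920
  upper = min{1, (1 − p₀)/p₁} = 0.92928 / 0.34003 ≈ 2.7329 → capped at 1

0.792 ≤ PN ≤ 1.000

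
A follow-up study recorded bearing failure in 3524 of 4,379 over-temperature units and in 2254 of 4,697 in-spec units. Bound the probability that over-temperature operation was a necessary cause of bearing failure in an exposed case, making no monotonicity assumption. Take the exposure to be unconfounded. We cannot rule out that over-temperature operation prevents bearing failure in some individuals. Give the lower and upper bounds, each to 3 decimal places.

0.404 ≤ PN ≤ 0.646

p₁ = P(outcome | exposed) = 3524/4379 = 0.80475
p₀ = P(outcome | unexposed) = 2254/4697 = 0.47988
Under exogeneity alone the bounds on PN are max{0,(p₁−p₀)/p₁} ≤ PN ≤ min{1,(1−p₀)/p₁}.
  lower = (p₁ − p₀)/p₁ = 0.32487 / 0.80475 ≈ 0.4037
  upper = min{1, (1 − p₀)/p₁} = 0.52012 / 0.80475 ≈ 0.6463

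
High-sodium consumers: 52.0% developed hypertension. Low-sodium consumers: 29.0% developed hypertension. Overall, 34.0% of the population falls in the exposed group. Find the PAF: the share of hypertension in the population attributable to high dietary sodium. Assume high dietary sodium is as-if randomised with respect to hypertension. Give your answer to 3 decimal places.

p₁ = 0.52, p₀ = 0.29.
Overall risk P(Y=1) = π·p₁ + (1−π)·p₀ = 0.34×0.52 + 0.66×0.29 = 0.3682.
Under exogeneity, PAF = [P(Y=1) − p₀] / P(Y=1).
PAF = (0.3682 − 0.29) / 0.3682 ≈ 0.2124

PAF ≈ 0.212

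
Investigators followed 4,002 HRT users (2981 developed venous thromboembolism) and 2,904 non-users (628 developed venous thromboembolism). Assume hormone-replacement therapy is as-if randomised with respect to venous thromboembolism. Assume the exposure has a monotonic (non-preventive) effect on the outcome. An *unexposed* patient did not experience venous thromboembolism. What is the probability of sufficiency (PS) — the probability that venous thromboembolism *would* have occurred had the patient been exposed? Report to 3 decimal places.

p₁ = P(outcome | exposed) = 2981/4002 = 0.74488
p₀ = P(outcome | unexposed) = 628/2904 = 0.21625
Under exogeneity and monotonicity, PS = (p₁ − p₀) / (1 − p₀).
PS = (0.74488 − 0.21625) / (1 − 0.21625) = 0.52862 / 0.78375 ≈ 0.6745

PS ≈ 0.674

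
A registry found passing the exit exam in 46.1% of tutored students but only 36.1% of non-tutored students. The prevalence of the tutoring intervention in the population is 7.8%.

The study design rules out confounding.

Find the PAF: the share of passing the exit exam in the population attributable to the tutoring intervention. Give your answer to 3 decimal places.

p₁ = 0.461, p₀ = 0.361.
Overall risk P(Y=1) = π·p₁ + (1−π)·p₀ = 0.078×0.461 + 0.922×0.361 = 0.3688.
Under exogeneity, PAF = [P(Y=1) − p₀] / P(Y=1).
PAF = (0.3688 − 0.361) / 0.3688 ≈ 0.0211

PAF ≈ 0.021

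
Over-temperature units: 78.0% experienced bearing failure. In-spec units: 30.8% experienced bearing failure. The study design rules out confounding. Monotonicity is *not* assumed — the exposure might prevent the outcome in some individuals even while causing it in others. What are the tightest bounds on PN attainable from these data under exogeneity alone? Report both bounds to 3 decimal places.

0.605 ≤ PN ≤ 0.887

p₁ = 0.78, p₀ = 0.308.
Under exogeneity alone the bounds on PN are max{0,(p₁−p₀)/p₁} ≤ PN ≤ min{1,(1−p₀)/p₁}.
  lower = (p₁ − p₀)/p₁ = 0.472 / 0.78 ≈ 0.6051
  upper = min{1, (1 − p₀)/p₁} = 0.692 / 0.78 ≈ 0.8872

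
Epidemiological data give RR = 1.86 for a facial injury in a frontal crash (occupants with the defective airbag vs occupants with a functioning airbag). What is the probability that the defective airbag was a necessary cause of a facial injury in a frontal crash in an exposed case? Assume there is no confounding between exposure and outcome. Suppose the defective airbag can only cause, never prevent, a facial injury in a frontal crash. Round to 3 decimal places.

Under exogeneity and monotonicity, PN = (RR − 1) / RR = 1 − 1/RR.
PN = (1.86 − 1) / 1.86 = 0.86 / 1.86 ≈ 0.4624

PN ≈ 0.462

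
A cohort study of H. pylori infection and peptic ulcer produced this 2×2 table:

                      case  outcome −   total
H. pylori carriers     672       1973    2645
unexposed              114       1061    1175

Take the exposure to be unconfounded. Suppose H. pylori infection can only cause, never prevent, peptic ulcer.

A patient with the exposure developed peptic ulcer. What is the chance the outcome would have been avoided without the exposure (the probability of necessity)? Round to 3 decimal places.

PN ≈ 0.618

p₁ = P(outcome | exposed) = 672/2645 = 0.25406
p₀ = P(outcome | unexposed) = 114/1175 = 0.097021
Under exogeneity and monotonicity, PN = (p₁ − p₀)/p₁.
PN = (0.25406 − 0.097021) / 0.25406 ≈ 0.6181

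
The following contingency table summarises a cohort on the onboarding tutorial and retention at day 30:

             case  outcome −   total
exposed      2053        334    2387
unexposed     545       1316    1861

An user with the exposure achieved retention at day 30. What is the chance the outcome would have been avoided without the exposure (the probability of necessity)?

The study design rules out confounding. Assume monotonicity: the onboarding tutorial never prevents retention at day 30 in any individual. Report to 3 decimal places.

PN ≈ 0.660

p₁ = P(outcome | exposed) = 2053/2387 = 0.86008
p₀ = P(outcome | unexposed) = 545/1861 = 0.29285
Under exogeneity and monotonicity, PN = (p₁ − p₀)/p₁.
PN = (0.86008 − 0.29285) / 0.86008 ≈ 0.6595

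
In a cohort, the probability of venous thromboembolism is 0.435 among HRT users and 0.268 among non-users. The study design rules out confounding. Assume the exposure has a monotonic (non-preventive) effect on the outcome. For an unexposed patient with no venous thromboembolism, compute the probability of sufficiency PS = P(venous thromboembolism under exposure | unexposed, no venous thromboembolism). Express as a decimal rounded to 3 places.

Let p₁ = 0.435, p₀ = 0.268.
Under exogeneity and monotonicity, PS = (p₁ − p₀) / (1 − p₀).
PS = (0.435 − 0.268) / (1 − 0.268) = 0.167 / 0.732 ≈ 0.2281

PS ≈ 0.228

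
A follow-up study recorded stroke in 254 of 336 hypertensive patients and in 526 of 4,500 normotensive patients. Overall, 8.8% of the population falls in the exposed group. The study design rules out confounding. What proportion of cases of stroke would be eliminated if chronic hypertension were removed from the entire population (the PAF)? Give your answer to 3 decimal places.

PAF ≈ 0.325

p₁ = P(outcome | exposed) = 254/336 = 0.75595
p₀ = P(outcome | unexposed) = 526/4500 = 0.11689
Overall risk P(Y=1) = π·p₁ + (1−π)·p₀ = 0.088×0.75595 + 0.912×0.11689 = 0.17313.
Under exogeneity, PAF = [P(Y=1) − p₀] / P(Y=1).
PAF = (0.17313 − 0.11689) / 0.17313 ≈ 0.3248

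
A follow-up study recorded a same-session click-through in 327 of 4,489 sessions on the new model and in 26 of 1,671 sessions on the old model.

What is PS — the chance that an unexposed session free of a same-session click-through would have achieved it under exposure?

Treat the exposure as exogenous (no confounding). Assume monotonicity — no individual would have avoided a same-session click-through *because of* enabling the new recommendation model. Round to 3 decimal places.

p₁ = P(outcome | exposed) = 327/4489 = 0.072845
p₀ = P(outcome | unexposed) = 26/1671 = 0.01556
Under exogeneity and monotonicity, PS = (p₁ − p₀) / (1 − p₀).
PS = (0.072845 − 0.01556) / (1 − 0.01556) = 0.057285 / 0.98444 ≈ 0.0582

PS ≈ 0.058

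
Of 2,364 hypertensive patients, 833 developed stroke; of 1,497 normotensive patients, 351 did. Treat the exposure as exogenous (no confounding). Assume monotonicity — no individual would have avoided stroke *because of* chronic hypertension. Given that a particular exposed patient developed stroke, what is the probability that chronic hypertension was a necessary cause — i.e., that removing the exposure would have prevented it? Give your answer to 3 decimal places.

PN ≈ 0.335

p₁ = P(outcome | exposed) = 833/2364 = 0.35237
p₀ = P(outcome | unexposed) = 351/1497 = 0.23447
Under exogeneity and monotonicity, PN = (p₁ − p₀) / p₁.
PN = (0.35237 − 0.23447) / 0.35237 = 0.1179 / 0.35237 ≈ 0.3346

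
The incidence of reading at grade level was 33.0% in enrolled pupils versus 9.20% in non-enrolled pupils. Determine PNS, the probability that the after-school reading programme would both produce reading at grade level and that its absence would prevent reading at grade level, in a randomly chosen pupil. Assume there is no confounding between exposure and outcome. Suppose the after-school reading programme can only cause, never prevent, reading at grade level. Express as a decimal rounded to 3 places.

p₁ = 0.33, p₀ = 0.092.
Under exogeneity and monotonicity, PNS = p₁ − p₀.
PNS = 0.33 − 0.092 = 0.238

PNS ≈ 0.238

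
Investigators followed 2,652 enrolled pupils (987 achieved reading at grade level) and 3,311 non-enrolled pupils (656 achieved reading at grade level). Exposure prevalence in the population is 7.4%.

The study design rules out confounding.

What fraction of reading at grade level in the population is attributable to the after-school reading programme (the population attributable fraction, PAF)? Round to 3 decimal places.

PAF ≈ 0.061

p₁ = P(outcome | exposed) = 987/2652 = 0.37217
p₀ = P(outcome | unexposed) = 656/3311 = 0.19813
Overall risk P(Y=1) = π·p₁ + (1−π)·p₀ = 0.074×0.37217 + 0.926×0.19813 = 0.21101.
Under exogeneity, PAF = [P(Y=1) − p₀] / P(Y=1).
PAF = (0.21101 − 0.19813) / 0.21101 ≈ 0.0610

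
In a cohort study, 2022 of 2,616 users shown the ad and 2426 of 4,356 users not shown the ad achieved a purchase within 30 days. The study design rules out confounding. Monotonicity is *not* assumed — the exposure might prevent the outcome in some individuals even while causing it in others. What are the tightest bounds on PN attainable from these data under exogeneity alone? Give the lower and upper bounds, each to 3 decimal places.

0.279 ≤ PN ≤ 0.573

p₁ = P(outcome | exposed) = 2022/2616 = 0.77294
p₀ = P(outcome | unexposed) = 2426/4356 = 0.55693
Under exogeneity alone the bounds on PN are max{0,(p₁−p₀)/p₁} ≤ PN ≤ min{1,(1−p₀)/p₁}.
  lower = (p₁ − p₀)/p₁ = 0.216 / 0.77294 ≈ 0.2795
  upper = min{1, (1 − p₀)/p₁} = 0.44307 / 0.77294 ≈ 0.5732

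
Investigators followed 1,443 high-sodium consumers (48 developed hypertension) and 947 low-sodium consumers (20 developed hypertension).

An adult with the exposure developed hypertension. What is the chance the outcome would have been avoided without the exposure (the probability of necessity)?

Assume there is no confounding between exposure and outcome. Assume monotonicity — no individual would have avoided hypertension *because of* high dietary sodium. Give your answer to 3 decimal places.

p₁ = P(outcome | exposed) = 48/1443 = 0.033264
p₀ = P(outcome | unexposed) = 20/947 = 0.021119
Under exogeneity and monotonicity, PN = (p₁ − p₀) / p₁.
PN = (0.033264 − 0.021119) / 0.033264 = 0.012145 / 0.033264 ≈ 0.3651

PN ≈ 0.365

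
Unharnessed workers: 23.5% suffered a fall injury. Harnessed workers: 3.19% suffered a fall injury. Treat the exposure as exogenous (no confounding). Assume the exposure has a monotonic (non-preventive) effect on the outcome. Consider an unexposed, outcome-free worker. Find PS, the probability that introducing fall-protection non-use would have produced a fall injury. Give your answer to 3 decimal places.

p₁ = 0.235, p₀ = 0.0319.
Under exogeneity and monotonicity, PS = (p₁ − p₀) / (1 − p₀).
PS = (0.235 − 0.0319) / (1 − 0.0319) = 0.2031 / 0.9681 ≈ 0.2098

PS ≈ 0.210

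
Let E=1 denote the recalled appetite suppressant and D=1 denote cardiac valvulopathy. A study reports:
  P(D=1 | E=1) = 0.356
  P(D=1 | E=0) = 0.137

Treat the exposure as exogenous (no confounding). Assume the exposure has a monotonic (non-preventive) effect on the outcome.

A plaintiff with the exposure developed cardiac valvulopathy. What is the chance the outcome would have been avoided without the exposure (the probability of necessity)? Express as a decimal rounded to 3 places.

Let p₁ = 0.356, p₀ = 0.137.
Under exogeneity and monotonicity, PN = (p₁ − p₀) / p₁.
PN = (0.356 − 0.137) / 0.356 = 0.219 / 0.356 ≈ 0.6152

PN ≈ 0.615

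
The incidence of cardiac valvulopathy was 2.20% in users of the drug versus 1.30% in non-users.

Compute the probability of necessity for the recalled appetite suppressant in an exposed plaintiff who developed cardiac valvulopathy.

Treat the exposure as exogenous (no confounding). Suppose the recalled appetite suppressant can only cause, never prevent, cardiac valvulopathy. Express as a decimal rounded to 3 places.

p₁ = 0.022, p₀ = 0.013.
Under exogeneity and monotonicity, PN = (p₁ − p₀) / p₁.
PN = (0.022 − 0.013) / 0.022 = 0.009 / 0.022 ≈ 0.4091

PN ≈ 0.409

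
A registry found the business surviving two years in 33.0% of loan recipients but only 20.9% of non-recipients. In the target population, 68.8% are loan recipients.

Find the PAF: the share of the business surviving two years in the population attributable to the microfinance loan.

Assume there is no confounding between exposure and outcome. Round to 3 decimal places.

p₁ = 0.33, p₀ = 0.209.
Overall risk P(Y=1) = π·p₁ + (1−π)·p₀ = 0.688×0.33 + 0.312×0.209 = 0.29225.
Under exogeneity, PAF = [P(Y=1) − p₀] / P(Y=1).
PAF = (0.29225 − 0.209) / 0.29225 ≈ 0.2849

PAF ≈ 0.285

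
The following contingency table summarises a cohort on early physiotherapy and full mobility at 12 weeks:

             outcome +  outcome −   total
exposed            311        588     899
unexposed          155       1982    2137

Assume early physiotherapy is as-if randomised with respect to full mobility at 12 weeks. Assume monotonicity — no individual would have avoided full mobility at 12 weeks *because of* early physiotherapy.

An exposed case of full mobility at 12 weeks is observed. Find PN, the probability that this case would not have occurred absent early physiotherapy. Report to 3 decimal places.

PN ≈ 0.790

p₁ = P(outcome | exposed) = 311/899 = 0.34594
p₀ = P(outcome | unexposed) = 155/2137 = 0.072532
Under exogeneity and monotonicity, PN = (p₁ − p₀) / p₁.
PN = (0.34594 − 0.072532) / 0.34594 = 0.27341 / 0.34594 ≈ 0.7903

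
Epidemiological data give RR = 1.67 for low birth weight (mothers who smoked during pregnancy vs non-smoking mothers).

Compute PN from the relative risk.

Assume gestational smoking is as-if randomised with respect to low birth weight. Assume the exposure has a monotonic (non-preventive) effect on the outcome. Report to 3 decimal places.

Under exogeneity and monotonicity, PN = (RR − 1) / RR = 1 − 1/RR.
PN = (1.67 − 1) / 1.67 = 0.67 / 1.67 ≈ 0.4012

PN ≈ 0.401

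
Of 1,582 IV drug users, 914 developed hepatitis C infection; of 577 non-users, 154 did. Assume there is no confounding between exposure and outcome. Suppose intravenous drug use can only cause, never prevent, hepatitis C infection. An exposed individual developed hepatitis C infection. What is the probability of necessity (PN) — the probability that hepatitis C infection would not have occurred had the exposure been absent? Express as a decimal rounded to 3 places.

p₁ = P(outcome | exposed) = 914/1582 = 0.57775
p₀ = P(outcome | unexposed) = 154/577 = 0.2669
Under exogeneity and monotonicity, PN = (p₁ − p₀) / p₁.
PN = (0.57775 − 0.2669) / 0.57775 = 0.31085 / 0.57775 ≈ 0.5380

PN ≈ 0.538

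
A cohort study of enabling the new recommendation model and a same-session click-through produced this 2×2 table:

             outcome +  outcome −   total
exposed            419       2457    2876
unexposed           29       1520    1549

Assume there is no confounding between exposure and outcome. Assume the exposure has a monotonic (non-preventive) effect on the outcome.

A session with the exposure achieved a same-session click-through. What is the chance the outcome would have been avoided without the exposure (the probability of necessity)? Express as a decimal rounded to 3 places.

PN ≈ 0.871

p₁ = P(outcome | exposed) = 419/2876 = 0.14569
p₀ = P(outcome | unexposed) = 29/1549 = 0.018722
Under exogeneity and monotonicity, PN = (p₁ − p₀) / p₁.
PN = (0.14569 − 0.018722) / 0.14569 = 0.12697 / 0.14569 ≈ 0.8715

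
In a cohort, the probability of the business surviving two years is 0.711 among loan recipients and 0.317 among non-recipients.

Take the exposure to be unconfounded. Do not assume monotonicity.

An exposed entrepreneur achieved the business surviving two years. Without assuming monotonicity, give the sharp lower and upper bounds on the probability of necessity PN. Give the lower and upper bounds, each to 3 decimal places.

Let p₁ = 0.711, p₀ = 0.317.
Under exogeneity alone the bounds on PN are max{0,(p₁−p₀)/p₁} ≤ PN ≤ min{1,(1−p₀)/p₁}.
  lower = (p₁ − p₀)/p₁ = 0.394 / 0.711 ≈ 0.5541
  upper = min{1, (1 − p₀)/p₁} = 0.683 / 0.711 ≈ 0.9606

0.554 ≤ PN ≤ 0.961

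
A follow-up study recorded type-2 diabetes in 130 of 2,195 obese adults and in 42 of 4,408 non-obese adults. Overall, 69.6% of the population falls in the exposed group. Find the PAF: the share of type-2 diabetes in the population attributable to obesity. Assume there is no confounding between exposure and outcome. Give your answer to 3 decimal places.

p₁ = P(outcome | exposed) = 130/2195 = 0.059226
p₀ = P(outcome | unexposed) = 42/4408 = 0.0095281
Overall risk P(Y=1) = π·p₁ + (1−π)·p₀ = 0.696×0.059226 + 0.304×0.0095281 = 0.044118.
Under exogeneity, PAF = [P(Y=1) − p₀] / P(Y=1).
PAF = (0.044118 − 0.0095281) / 0.044118 ≈ 0.7840

PAF ≈ 0.784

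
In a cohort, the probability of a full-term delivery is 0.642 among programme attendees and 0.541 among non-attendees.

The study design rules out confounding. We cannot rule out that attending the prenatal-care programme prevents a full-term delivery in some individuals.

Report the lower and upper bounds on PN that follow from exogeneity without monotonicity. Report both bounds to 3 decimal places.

Let p₁ = 0.642, p₀ = 0.541.
Under exogeneity alone the bounds on PN are max{0,(p₁−p₀)/p₁} ≤ PN ≤ min{1,(1−p₀)/p₁}.
  lower = (p₁ − p₀)/p₁ = 0.101 / 0.642 ≈ 0.1573
  upper = min{1, (1 − p₀)/p₁} = 0.459 / 0.642 ≈ 0.7150

0.157 ≤ PN ≤ 0.715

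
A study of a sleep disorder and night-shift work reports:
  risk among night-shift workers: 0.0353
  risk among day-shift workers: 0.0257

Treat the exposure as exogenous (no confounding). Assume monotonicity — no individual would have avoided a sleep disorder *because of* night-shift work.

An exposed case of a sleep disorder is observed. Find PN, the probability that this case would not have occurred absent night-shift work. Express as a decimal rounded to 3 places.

PN ≈ 0.272

Let p₁ = 0.0353, p₀ = 0.0257.
Under exogeneity and monotonicity, PN = (p₁ − p₀) / p₁.
PN = (0.0353 − 0.0257) / 0.0353 = 0.0096 / 0.0353 ≈ 0.2720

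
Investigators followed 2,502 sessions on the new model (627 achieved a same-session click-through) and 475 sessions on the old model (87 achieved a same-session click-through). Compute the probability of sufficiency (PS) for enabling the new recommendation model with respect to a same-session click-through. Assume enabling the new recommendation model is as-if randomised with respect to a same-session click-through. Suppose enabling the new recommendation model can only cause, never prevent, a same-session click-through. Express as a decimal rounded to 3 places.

PS ≈ 0.083

p₁ = P(outcome | exposed) = 627/2502 = 0.2506
p₀ = P(outcome | unexposed) = 87/475 = 0.18316
Under exogeneity and monotonicity, PS = (p₁ − p₀) / (1 − p₀).
PS = (0.2506 − 0.18316) / (1 − 0.18316) = 0.067442 / 0.81684 ≈ 0.0826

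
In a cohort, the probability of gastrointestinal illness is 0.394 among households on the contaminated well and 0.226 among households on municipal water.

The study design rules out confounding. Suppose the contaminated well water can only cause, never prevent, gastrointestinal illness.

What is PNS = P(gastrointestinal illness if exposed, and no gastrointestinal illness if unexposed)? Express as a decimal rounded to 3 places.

PNS ≈ 0.168

Let p₁ = 0.394, p₀ = 0.226.
Under exogeneity and monotonicity, PNS = p₁ − p₀.
PNS = 0.394 − 0.226 = 0.168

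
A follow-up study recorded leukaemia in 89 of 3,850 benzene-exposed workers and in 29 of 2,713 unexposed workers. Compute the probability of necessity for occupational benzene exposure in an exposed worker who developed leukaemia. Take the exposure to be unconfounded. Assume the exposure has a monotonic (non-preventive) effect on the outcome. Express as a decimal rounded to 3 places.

PN ≈ 0.538

p₁ = P(outcome | exposed) = 89/3850 = 0.023117
p₀ = P(outcome | unexposed) = 29/2713 = 0.010689
Under exogeneity and monotonicity, PN = (p₁ − p₀) / p₁.
PN = (0.023117 − 0.010689) / 0.023117 = 0.012428 / 0.023117 ≈ 0.5376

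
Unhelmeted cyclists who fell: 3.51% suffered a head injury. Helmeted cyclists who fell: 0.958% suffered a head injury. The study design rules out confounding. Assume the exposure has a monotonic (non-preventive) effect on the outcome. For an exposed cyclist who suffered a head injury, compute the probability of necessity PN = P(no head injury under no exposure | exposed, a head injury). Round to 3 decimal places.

PN ≈ 0.727

p₁ = 0.0351, p₀ = 0.00958.
Under exogeneity and monotonicity, PN = (p₁ − p₀) / p₁.
PN = (0.0351 − 0.00958) / 0.0351 = 0.02552 / 0.0351 ≈ 0.7271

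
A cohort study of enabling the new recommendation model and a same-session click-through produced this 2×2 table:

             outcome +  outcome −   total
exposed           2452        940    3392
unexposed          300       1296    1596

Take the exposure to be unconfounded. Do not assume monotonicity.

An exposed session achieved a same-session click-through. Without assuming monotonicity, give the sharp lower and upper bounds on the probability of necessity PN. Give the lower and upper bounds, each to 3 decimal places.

0.740 ≤ PN ≤ 1.000

p₁ = P(outcome | exposed) = 2452/3392 = 0.72288
p₀ = P(outcome | unexposed) = 300/1596 = 0.18797
Under exogeneity alone the bounds on PN are max{0,(p₁−p₀)/p₁} ≤ PN ≤ min{1,(1−p₀)/p₁}.
  lower = (p₁ − p₀)/p₁ = 0.53491 / 0.72288 ≈ 0.7400
  upper = min{1, (1 − p₀)/p₁} = 0.81203 / 0.72288 ≈ 1.1233 → capped at 1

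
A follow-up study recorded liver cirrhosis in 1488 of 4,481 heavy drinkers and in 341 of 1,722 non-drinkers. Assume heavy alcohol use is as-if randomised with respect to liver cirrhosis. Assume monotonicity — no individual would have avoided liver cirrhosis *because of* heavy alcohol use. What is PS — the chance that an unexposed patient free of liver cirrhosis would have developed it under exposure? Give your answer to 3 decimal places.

p₁ = P(outcome | exposed) = 1488/4481 = 0.33207
p₀ = P(outcome | unexposed) = 341/1722 = 0.19803
Under exogeneity and monotonicity, PS = (p₁ − p₀) / (1 − p₀).
PS = (0.33207 − 0.19803) / (1 − 0.19803) = 0.13404 / 0.80197 ≈ 0.1671

PS ≈ 0.167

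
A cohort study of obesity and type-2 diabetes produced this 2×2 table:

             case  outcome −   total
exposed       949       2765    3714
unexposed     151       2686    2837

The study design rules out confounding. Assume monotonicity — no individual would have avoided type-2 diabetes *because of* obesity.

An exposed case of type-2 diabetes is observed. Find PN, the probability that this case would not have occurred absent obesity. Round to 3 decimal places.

PN ≈ 0.792

p₁ = P(outcome | exposed) = 949/3714 = 0.25552
p₀ = P(outcome | unexposed) = 151/2837 = 0.053225
Under exogeneity and monotonicity, PN = (p₁ − p₀) / p₁.
PN = (0.25552 − 0.053225) / 0.25552 = 0.20229 / 0.25552 ≈ 0.7917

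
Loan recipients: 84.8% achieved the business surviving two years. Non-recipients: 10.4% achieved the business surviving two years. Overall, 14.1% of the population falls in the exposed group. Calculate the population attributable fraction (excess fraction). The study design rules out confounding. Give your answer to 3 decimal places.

PAF ≈ 0.502

p₁ = 0.848, p₀ = 0.104.
Overall risk P(Y=1) = π·p₁ + (1−π)·p₀ = 0.141×0.848 + 0.859×0.104 = 0.2089.
Under exogeneity, PAF = [P(Y=1) − p₀] / P(Y=1).
PAF = (0.2089 − 0.104) / 0.2089 ≈ 0.5022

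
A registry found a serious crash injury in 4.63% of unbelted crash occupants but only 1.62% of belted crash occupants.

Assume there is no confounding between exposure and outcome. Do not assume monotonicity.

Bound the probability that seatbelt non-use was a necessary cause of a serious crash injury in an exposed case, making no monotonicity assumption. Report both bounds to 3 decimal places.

0.650 ≤ PN ≤ 1.000

p₁ = 0.0463, p₀ = 0.0162.
Under exogeneity alone the bounds on PN are max{0,(p₁−p₀)/p₁} ≤ PN ≤ min{1,(1−p₀)/p₁}.
  lower = (p₁ − p₀)/p₁ = 0.0301 / 0.0463 ≈ 0.6501
  upper = min{1, (1 − p₀)/p₁} = 0.9838 / 0.0463 ≈ 21.2484 → capped at 1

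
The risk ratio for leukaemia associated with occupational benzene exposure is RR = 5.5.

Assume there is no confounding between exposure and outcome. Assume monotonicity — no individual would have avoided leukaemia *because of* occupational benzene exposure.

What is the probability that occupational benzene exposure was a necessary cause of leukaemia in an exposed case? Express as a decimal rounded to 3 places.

PN ≈ 0.818

Under exogeneity and monotonicity, PN = (RR − 1) / RR = 1 − 1/RR.
PN = (5.5 − 1) / 5.5 = 4.5 / 5.5 ≈ 0.8182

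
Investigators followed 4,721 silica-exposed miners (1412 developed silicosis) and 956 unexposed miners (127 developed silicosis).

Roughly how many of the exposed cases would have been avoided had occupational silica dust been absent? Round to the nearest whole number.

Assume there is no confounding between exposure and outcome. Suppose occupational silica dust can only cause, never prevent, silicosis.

about 785 cases

p₁ = P(outcome | exposed) = 1412/4721 = 0.29909
p₀ = P(outcome | unexposed) = 127/956 = 0.13285
PN = (p₁ − p₀)/p₁ = (0.29909 − 0.13285) / 0.29909 ≈ 0.55583.
Attributable cases ≈ PN × (exposed cases) = 0.55583 × 1412 ≈ 784.84.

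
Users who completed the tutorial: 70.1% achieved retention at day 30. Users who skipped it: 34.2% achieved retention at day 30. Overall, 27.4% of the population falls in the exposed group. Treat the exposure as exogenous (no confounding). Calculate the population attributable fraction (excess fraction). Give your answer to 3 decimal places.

p₁ = 0.701, p₀ = 0.342.
Overall risk P(Y=1) = π·p₁ + (1−π)·p₀ = 0.274×0.701 + 0.726×0.342 = 0.44037.
Under exogeneity, PAF = [P(Y=1) − p₀] / P(Y=1).
PAF = (0.44037 − 0.342) / 0.44037 ≈ 0.2234

PAF ≈ 0.223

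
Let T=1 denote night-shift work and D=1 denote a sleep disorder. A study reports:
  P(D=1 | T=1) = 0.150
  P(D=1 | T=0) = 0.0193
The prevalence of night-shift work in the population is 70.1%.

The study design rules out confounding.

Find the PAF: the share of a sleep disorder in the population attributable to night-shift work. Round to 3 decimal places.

Let p₁ = 0.15, p₀ = 0.0193.
Overall risk P(Y=1) = π·p₁ + (1−π)·p₀ = 0.701×0.15 + 0.299×0.0193 = 0.11092.
Under exogeneity, PAF = [P(Y=1) − p₀] / P(Y=1).
PAF = (0.11092 − 0.0193) / 0.11092 ≈ 0.8260

PAF ≈ 0.826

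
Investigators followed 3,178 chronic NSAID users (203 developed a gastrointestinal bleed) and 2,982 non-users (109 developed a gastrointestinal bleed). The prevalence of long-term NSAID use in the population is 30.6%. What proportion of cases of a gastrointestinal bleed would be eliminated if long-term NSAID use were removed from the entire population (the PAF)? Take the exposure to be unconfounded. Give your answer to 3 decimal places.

p₁ = P(outcome | exposed) = 203/3178 = 0.063877
p₀ = P(outcome | unexposed) = 109/2982 = 0.036553
Overall risk P(Y=1) = π·p₁ + (1−π)·p₀ = 0.306×0.063877 + 0.694×0.036553 = 0.044914.
Under exogeneity, PAF = [P(Y=1) − p₀] / P(Y=1).
PAF = (0.044914 − 0.036553) / 0.044914 ≈ 0.1862

PAF ≈ 0.186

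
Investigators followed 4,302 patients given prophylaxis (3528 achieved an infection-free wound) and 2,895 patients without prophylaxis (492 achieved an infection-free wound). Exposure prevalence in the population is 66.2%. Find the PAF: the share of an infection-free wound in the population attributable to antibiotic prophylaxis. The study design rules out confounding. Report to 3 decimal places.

p₁ = P(outcome | exposed) = 3528/4302 = 0.82008
p₀ = P(outcome | unexposed) = 492/2895 = 0.16995
Overall risk P(Y=1) = π·p₁ + (1−π)·p₀ = 0.662×0.82008 + 0.338×0.16995 = 0.60034.
Under exogeneity, PAF = [P(Y=1) − p₀] / P(Y=1).
PAF = (0.60034 − 0.16995) / 0.60034 ≈ 0.7169

PAF ≈ 0.717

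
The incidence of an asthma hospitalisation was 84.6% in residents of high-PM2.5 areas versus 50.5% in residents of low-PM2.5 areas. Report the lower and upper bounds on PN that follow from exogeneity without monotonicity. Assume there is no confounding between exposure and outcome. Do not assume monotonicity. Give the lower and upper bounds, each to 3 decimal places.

p₁ = 0.846, p₀ = 0.505.
Under exogeneity alone the bounds on PN are max{0,(p₁−p₀)/p₁} ≤ PN ≤ min{1,(1−p₀)/p₁}.
  lower = (p₁ − p₀)/p₁ = 0.341 / 0.846 ≈ 0.4031
  upper = min{1, (1 − p₀)/p₁} = 0.495 / 0.846 ≈ 0.5851

0.403 ≤ PN ≤ 0.585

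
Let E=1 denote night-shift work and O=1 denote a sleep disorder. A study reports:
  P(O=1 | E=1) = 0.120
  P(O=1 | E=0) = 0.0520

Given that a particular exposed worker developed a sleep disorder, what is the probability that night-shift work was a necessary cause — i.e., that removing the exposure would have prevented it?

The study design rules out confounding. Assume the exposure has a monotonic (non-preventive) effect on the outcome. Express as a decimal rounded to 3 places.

Let p₁ = 0.12, p₀ = 0.052.
Under exogeneity and monotonicity, PN = (p₁ − p₀) / p₁.
PN = (0.12 − 0.052) / 0.12 = 0.068 / 0.12 ≈ 0.5667

PN ≈ 0.567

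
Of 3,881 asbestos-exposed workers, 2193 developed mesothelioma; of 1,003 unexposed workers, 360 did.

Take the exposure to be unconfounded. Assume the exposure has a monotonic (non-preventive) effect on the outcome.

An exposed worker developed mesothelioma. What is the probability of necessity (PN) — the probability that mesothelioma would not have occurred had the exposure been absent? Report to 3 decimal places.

PN ≈ 0.365

p₁ = P(outcome | exposed) = 2193/3881 = 0.56506
p₀ = P(outcome | unexposed) = 360/1003 = 0.35892
Under exogeneity and monotonicity, PN = (p₁ − p₀) / p₁.
PN = (0.56506 − 0.35892) / 0.56506 = 0.20614 / 0.56506 ≈ 0.3648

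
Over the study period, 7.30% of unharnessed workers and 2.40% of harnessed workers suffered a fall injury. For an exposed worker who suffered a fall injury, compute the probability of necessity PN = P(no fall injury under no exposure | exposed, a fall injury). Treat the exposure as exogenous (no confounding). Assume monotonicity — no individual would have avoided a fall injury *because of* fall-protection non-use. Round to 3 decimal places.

p₁ = 0.073, p₀ = 0.024.
Under exogeneity and monotonicity, PN = (p₁ − p₀) / p₁.
PN = (0.073 − 0.024) / 0.073 = 0.049 / 0.073 ≈ 0.6712

PN ≈ 0.671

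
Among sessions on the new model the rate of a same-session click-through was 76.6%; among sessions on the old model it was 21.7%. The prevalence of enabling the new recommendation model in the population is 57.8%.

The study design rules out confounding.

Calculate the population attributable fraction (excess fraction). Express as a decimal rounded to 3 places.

p₁ = 0.766, p₀ = 0.217.
Overall risk P(Y=1) = π·p₁ + (1−π)·p₀ = 0.578×0.766 + 0.422×0.217 = 0.53432.
Under exogeneity, PAF = [P(Y=1) − p₀] / P(Y=1).
PAF = (0.53432 − 0.217) / 0.53432 ≈ 0.5939

PAF ≈ 0.594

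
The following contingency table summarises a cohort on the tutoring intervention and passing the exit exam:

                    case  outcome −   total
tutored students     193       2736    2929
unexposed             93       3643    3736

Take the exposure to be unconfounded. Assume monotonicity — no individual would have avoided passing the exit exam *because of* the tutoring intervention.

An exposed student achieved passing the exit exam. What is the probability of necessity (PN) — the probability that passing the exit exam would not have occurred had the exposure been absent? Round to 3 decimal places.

p₁ = P(outcome | exposed) = 193/2929 = 0.065893
p₀ = P(outcome | unexposed) = 93/3736 = 0.024893
Under exogeneity and monotonicity, PN = (p₁ − p₀)/p₁.
PN = (0.065893 − 0.024893) / 0.065893 ≈ 0.6222

PN ≈ 0.622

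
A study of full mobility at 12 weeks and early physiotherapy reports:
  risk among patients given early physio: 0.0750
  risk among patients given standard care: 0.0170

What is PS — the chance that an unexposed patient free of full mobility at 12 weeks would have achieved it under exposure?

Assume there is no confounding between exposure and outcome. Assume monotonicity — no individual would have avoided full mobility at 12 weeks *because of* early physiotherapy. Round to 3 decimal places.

Let p₁ = 0.075, p₀ = 0.017.
Under exogeneity and monotonicity, PS = (p₁ − p₀) / (1 − p₀).
PS = (0.075 − 0.017) / (1 − 0.017) = 0.058 / 0.983 ≈ 0.0590

PS ≈ 0.059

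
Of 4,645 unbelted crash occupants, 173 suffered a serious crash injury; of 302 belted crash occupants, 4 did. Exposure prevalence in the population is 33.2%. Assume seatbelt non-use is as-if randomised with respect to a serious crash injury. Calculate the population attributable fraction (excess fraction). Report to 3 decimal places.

p₁ = P(outcome | exposed) = 173/4645 = 0.037244
p₀ = P(outcome | unexposed) = 4/302 = 0.013245
Overall risk P(Y=1) = π·p₁ + (1−π)·p₀ = 0.332×0.037244 + 0.668×0.013245 = 0.021213.
Under exogeneity, PAF = [P(Y=1) − p₀] / P(Y=1).
PAF = (0.021213 − 0.013245) / 0.021213 ≈ 0.3756

PAF ≈ 0.376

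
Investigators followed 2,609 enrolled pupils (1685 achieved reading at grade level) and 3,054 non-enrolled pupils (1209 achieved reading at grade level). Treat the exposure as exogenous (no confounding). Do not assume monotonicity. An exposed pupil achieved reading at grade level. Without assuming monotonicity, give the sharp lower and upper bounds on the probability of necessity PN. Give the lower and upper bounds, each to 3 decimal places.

p₁ = P(outcome | exposed) = 1685/2609 = 0.64584
p₀ = P(outcome | unexposed) = 1209/3054 = 0.39587
Under exogeneity alone the bounds on PN are max{0,(p₁−p₀)/p₁} ≤ PN ≤ min{1,(1−p₀)/p₁}.
  lower = (p₁ − p₀)/p₁ = 0.24997 / 0.64584 ≈ 0.3870
  upper = min{1, (1 − p₀)/p₁} = 0.60413 / 0.64584 ≈ 0.9354

0.387 ≤ PN ≤ 0.935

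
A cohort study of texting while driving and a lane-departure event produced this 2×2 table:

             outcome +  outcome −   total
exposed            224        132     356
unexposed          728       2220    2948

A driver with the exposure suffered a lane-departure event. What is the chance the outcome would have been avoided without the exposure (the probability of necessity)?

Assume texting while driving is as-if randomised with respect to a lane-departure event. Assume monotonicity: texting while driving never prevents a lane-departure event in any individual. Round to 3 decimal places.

p₁ = P(outcome | exposed) = 224/356 = 0.62921
p₀ = P(outcome | unexposed) = 728/2948 = 0.24695
Under exogeneity and monotonicity, PN = (p₁ − p₀)/p₁.
PN = (0.62921 − 0.24695) / 0.62921 ≈ 0.6075

PN ≈ 0.608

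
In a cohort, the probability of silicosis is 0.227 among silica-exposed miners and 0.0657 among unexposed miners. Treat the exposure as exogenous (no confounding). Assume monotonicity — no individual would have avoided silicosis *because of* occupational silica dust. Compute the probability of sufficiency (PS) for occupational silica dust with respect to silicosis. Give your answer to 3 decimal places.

PS ≈ 0.173

Let p₁ = 0.227, p₀ = 0.0657.
Under exogeneity and monotonicity, PS = (p₁ − p₀) / (1 − p₀).
PS = (0.227 − 0.0657) / (1 − 0.0657) = 0.1613 / 0.9343 ≈ 0.1726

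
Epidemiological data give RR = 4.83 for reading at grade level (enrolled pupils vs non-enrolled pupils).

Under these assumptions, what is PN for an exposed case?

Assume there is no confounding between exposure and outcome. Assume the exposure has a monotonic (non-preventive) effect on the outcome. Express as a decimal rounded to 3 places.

PN ≈ 0.793

Under exogeneity and monotonicity, PN = (RR − 1) / RR = 1 − 1/RR.
PN = (4.83 − 1) / 4.83 = 3.83 / 4.83 ≈ 0.7930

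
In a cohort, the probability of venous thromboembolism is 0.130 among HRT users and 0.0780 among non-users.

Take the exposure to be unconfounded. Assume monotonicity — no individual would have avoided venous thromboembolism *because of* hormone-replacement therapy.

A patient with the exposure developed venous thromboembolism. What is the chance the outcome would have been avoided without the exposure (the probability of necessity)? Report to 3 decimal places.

PN ≈ 0.400

Let p₁ = 0.13, p₀ = 0.078.
Under exogeneity and monotonicity, PN = (p₁ − p₀) / p₁.
PN = (0.13 − 0.078) / 0.13 = 0.052 / 0.13 ≈ 0.4000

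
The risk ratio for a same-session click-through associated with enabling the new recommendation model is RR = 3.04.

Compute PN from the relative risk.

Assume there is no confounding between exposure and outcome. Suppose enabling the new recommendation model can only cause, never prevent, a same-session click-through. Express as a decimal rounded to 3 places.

PN ≈ 0.671

Under exogeneity and monotonicity, PN = (RR − 1) / RR = 1 − 1/RR.
PN = (3.04 − 1) / 3.04 = 2.04 / 3.04 ≈ 0.6711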